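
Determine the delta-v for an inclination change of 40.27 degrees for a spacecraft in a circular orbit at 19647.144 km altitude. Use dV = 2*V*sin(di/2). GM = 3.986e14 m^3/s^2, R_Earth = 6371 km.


r = 26018.1440 km = 2.6018144e+07 m
V = sqrt(mu/r) = 3914.0871 m/s
di = 40.27 deg = 0.7028441 rad
dV = 2*V*sin(di/2) = 2*3914.0871*sin(0.351422)
dV = 2694.7182 m/s = 2.6947 km/s

2.6947 km/s


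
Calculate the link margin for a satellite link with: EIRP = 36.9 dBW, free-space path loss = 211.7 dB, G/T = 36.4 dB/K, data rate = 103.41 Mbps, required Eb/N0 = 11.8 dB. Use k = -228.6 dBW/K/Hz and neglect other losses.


C/N0 = EIRP - FSPL + G/T - k = 36.9 - 211.7 + 36.4 - (-228.6)
C/N0 = 90.2000 dB-Hz
R_b = 103.41 Mbps = 1.0341e+08 bps -> 10*log10(R_b) = 80.1456 dB-Hz
Eb/N0 = C/N0 - 10*log10(R_b) = 90.2000 - 80.1456 = 10.0544 dB
Margin = Eb/N0 - Eb/N0_req = 10.0544 - 11.8 = -1.7456 dB (negative margin: link does not close)

-1.7456 dB


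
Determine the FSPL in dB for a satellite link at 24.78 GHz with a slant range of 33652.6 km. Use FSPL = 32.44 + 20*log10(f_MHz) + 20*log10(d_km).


f = 24.78 GHz = 24780.0000 MHz
d = 33652.6 km
FSPL = 32.44 + 20*log10(24780.0000) + 20*log10(33652.6)
FSPL = 32.44 + 87.8820 + 90.5404
FSPL = 210.8624 dB

210.8624 dB


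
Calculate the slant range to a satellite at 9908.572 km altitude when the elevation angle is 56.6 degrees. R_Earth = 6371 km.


h = 9908.572 km, el = 56.6 deg
d = -R_E*sin(el) + sqrt((R_E*sin(el))^2 + 2*R_E*h + h^2)
d = -6371.0000*sin(0.9878564) + sqrt((6371.0000*0.8348479)^2 + 2*6371.0000*9908.572 + 9908.572^2)
d = 10578.4993 km

10578.4993 km


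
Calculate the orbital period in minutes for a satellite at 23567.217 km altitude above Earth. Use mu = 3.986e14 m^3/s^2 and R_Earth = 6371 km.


r = 29938.2170 km = 2.9938217e+07 m
T = 2*pi*sqrt(r^3/mu) = 2*pi*sqrt(2.6833529e+22 / 3.986e14)
T = 51552.5461 s = 859.2091 min

859.2091 minutes


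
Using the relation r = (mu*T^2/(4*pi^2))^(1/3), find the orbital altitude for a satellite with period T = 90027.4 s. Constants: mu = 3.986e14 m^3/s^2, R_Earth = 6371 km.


T = 90027.4 s
r = (mu*T^2/(4*pi^2))^(1/3) = (3.986e14 * 90027.4^2 / (4*pi^2))^(1/3)
r = 4.3415252e+07 m = 43415.2518 km
alt = r - R_E = 43415.2518 - 6371 = 37044.2518 km

37044.2518 km


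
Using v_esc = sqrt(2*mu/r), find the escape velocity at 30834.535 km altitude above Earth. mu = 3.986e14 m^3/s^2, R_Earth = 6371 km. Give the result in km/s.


r = 6371.0 + 30834.535 = 37205.5350 km = 3.7205535e+07 m
v_esc = sqrt(2*mu/r) = sqrt(2*3.986e14 / 3.7205535e+07)
v_esc = 4628.9221 m/s = 4.6289 km/s

4.6289 km/s


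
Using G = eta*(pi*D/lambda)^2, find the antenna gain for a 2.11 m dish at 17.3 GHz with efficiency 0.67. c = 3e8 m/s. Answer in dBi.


lambda = c/f = 3e8 / 1.73e+10 = 0.01734104 m
G = eta*(pi*D/lambda)^2 = 0.67*(pi*2.11/0.01734104)^2
G = 97901.4571 (linear)
G = 10*log10(97901.4571) = 49.9079 dBi

49.9079 dBi


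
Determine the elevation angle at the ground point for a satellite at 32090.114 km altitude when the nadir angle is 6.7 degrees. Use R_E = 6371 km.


r = R_E + alt = 38461.1140 km
Law of sines in the satellite / Earth-center / ground-point triangle:
  sin(nadir)/R_E = sin(90 + el)/r  =>  cos(el) = (r/R_E)*sin(nadir)
cos(el) = (38461.1140 / 6371.0000) * sin(6.7 deg) = 0.70433
el = arccos(0.70433) = 45.2246 deg
(Earth-central angle = 90 - nadir - el = 38.0754 deg)

45.2246 degrees


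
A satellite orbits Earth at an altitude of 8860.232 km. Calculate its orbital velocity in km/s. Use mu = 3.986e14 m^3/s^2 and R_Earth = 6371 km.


r = R_E + alt = 6371.0 + 8860.232 = 15231.2320 km = 1.5231232e+07 m
v = sqrt(mu/r) = sqrt(3.986e14 / 1.5231232e+07) = 5115.6536 m/s = 5.1157 km/s

5.1157 km/s


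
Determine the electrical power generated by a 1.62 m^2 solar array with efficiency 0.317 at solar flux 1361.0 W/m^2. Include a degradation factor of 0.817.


P = area * eta * S * degradation
P = 1.62 * 0.317 * 1361.0 * 0.817
P = 571.0241 W

571.0241 W


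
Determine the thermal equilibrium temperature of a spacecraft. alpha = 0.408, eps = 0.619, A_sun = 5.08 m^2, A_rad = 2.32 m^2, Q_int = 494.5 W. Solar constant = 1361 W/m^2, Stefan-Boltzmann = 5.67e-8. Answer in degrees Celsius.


Numerator = alpha*S*A_sun + Q_int = 0.408*1361*5.08 + 494.5 = 3315.3630 W
Denominator = eps*sigma*A_rad = 0.619*5.67e-8*2.32 = 8.1425736e-08 W/K^4
T^4 = 4.0716402e+10 K^4
T = 449.2027 K = 176.0527 C

176.0527 degrees Celsius


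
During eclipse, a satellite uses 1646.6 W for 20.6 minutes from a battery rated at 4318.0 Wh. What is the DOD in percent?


E_used = P * t / 60 = 1646.6 * 20.6 / 60 = 565.3327 Wh
DOD = E_used / E_total * 100 = 565.3327 / 4318.0 * 100
DOD = 13.0925 %

13.0925 %


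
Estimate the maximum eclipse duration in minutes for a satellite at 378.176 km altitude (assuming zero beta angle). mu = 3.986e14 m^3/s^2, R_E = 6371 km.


r = 6749.1760 km
T = 91.9679 min
Eclipse fraction = arcsin(R_E/r)/pi = arcsin(6371.0000/6749.1760)/pi
= arcsin(0.9439671)/pi = 0.3929379
Eclipse duration = 0.3929379 * 91.9679 = 36.1377 min

36.1377 minutes


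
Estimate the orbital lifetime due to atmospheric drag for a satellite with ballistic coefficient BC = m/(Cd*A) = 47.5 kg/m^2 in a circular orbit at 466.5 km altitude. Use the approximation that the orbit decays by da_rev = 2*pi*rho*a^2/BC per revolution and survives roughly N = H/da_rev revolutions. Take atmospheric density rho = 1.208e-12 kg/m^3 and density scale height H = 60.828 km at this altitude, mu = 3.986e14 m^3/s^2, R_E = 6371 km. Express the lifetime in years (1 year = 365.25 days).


a = R_E + alt = 6837.5000 km = 6.8375e+06 m
da_rev = 2*pi*rho*a^2/BC = 2*pi*1.208e-12*(6.8375e+06)^2/47.5 = 7.470469 m per revolution
N = H/da_rev = 60828.0000 m / 7.470469 m = 8142.4606 revolutions
P = 2*pi*sqrt(a^3/mu) = 5626.7450 s
lifetime = N*P = 8142.4606 * 5626.7450 = 4.5815549e+07 s = 530.2726 days
years = 530.2726 / 365.25 = 1.4518 years

1.4518 years


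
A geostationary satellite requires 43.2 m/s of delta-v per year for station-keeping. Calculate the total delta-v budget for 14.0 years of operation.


dV = rate * years = 43.2 * 14.0
dV = 604.8000 m/s

604.8000 m/s


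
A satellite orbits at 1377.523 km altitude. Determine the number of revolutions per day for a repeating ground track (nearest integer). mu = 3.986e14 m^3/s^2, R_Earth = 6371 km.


r = 7.748523e+06 m
T = 2*pi*sqrt(r^3/mu) = 6787.9653 s = 113.1328 min
revs/day = 1440 / 113.1328 = 12.7284
Rounded: 13 revolutions per day

13 revolutions per day


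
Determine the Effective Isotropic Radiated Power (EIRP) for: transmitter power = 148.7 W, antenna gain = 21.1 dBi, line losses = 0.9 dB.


Pt = 148.7 W = 21.7231 dBW
EIRP = Pt_dBW + Gt - losses = 21.7231 + 21.1 - 0.9 = 41.9231 dBW

41.9231 dBW


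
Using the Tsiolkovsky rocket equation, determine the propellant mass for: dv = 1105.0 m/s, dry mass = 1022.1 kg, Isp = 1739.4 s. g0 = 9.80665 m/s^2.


ve = Isp * g0 = 1739.4 * 9.80665 = 17057.687010 m/s
mass ratio = exp(dv/ve) = exp(1105.0/17057.687010) = 1.06692447
m_prop = m_dry * (mr - 1) = 1022.1 * (1.06692447 - 1)
m_prop = 68.4035 kg

68.4035 kg


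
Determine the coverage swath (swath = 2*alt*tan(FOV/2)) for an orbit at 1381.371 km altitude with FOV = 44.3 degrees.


FOV = 44.3 deg = 0.7731809 rad
swath = 2 * alt * tan(FOV/2) = 2 * 1381.371 * tan(0.3865904)
swath = 2 * 1381.371 * 0.4070748
swath = 1124.6427 km

1124.6427 km


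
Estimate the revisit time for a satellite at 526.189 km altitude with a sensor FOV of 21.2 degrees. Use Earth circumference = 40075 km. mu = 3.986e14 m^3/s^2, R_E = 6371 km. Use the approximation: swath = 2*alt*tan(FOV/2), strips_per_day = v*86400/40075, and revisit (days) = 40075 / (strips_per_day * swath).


swath = 2*526.189*tan(0.1850049) = 196.9472 km
v = sqrt(mu/r) = 7602.0826 m/s = 7.6021 km/s
strips/day = v*86400/40075 = 7.6021*86400/40075 = 16.3898
coverage/day = strips * swath = 16.3898 * 196.9472 = 3227.9187 km
revisit = 40075 / 3227.9187 = 12.4151 days

12.4151 days


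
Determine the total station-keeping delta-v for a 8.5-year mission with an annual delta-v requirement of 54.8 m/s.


dV = rate * years = 54.8 * 8.5
dV = 465.8000 m/s

465.8000 m/s


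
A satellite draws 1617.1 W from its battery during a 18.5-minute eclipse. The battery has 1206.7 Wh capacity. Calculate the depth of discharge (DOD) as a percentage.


E_used = P * t / 60 = 1617.1 * 18.5 / 60 = 498.6058 Wh
DOD = E_used / E_total * 100 = 498.6058 / 1206.7 * 100
DOD = 41.3198 %

41.3198 %


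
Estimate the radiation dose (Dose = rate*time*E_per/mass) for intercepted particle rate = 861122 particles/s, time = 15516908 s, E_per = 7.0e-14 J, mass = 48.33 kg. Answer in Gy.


Total energy deposited = rate * time * E_per
  = 861122 * 15516908 * 7.0e-14 = 0.9353366 J
Dose = E_total / mass = 0.9353366 / 48.33
Dose = 0.01935313 Gy

0.0194 Gy


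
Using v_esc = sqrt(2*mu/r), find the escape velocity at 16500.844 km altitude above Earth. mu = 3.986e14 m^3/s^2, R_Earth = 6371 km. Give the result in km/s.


r = 6371.0 + 16500.844 = 22871.8440 km = 2.2871844e+07 m
v_esc = sqrt(2*mu/r) = sqrt(2*3.986e14 / 2.2871844e+07)
v_esc = 5903.8193 m/s = 5.9038 km/s

5.9038 km/s


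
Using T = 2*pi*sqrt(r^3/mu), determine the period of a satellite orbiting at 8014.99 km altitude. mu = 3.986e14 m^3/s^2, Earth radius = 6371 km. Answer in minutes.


r = 14385.9900 km = 1.438599e+07 m
T = 2*pi*sqrt(r^3/mu) = 2*pi*sqrt(2.9772771e+21 / 3.986e14)
T = 17171.9989 s = 286.2000 min

286.2000 minutes


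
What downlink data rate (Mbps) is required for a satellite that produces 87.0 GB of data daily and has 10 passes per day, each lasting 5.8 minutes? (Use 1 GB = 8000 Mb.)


total contact time = 10 * 5.8 * 60 = 3480.0000 s
data = 87.0 GB = 696000.0000 Mb
rate = 696000.0000 / 3480.0000 = 200.0000 Mbps

200.0000 Mbps


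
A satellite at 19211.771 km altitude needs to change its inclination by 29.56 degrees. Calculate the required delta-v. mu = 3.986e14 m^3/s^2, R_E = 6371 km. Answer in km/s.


r = 25582.7710 km = 2.5582771e+07 m
V = sqrt(mu/r) = 3947.2520 m/s
di = 29.56 deg = 0.5159193 rad
dV = 2*V*sin(di/2) = 2*3947.2520*sin(0.2579597)
dV = 2013.9532 m/s = 2.0140 km/s

2.0140 km/s


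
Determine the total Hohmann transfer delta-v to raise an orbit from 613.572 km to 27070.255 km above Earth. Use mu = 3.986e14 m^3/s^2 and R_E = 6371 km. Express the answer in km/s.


r1 = 6984.5720 km = 6.984572e+06 m
r2 = 33441.2550 km = 3.3441255e+07 m
dv1 = sqrt(mu/r1)*(sqrt(2*r2/(r1+r2)) - 1) = 2162.4730 m/s
dv2 = sqrt(mu/r2)*(1 - sqrt(2*r1/(r1+r2))) = 1422.9789 m/s
total dv = |dv1| + |dv2| = 2162.4730 + 1422.9789 = 3585.4520 m/s = 3.5855 km/s

3.5855 km/s


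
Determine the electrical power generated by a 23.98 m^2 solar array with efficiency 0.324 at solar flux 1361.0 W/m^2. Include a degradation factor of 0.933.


P = area * eta * S * degradation
P = 23.98 * 0.324 * 1361.0 * 0.933
P = 9865.8375 W

9865.8375 W


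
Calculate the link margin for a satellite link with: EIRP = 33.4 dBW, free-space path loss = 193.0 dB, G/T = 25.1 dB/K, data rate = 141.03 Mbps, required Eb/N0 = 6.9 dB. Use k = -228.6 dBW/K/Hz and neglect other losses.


C/N0 = EIRP - FSPL + G/T - k = 33.4 - 193.0 + 25.1 - (-228.6)
C/N0 = 94.1000 dB-Hz
R_b = 141.03 Mbps = 1.4103e+08 bps -> 10*log10(R_b) = 81.4931 dB-Hz
Eb/N0 = C/N0 - 10*log10(R_b) = 94.1000 - 81.4931 = 12.6069 dB
Margin = Eb/N0 - Eb/N0_req = 12.6069 - 6.9 = 5.7069 dB (link closes)

5.7069 dB


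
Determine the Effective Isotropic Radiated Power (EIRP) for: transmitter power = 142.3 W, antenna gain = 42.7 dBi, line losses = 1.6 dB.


Pt = 142.3 W = 21.5320 dBW
EIRP = Pt_dBW + Gt - losses = 21.5320 + 42.7 - 1.6 = 62.6320 dBW

62.6320 dBW


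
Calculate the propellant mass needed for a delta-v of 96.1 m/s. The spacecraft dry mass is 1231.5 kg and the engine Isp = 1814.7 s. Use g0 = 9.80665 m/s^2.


ve = Isp * g0 = 1814.7 * 9.80665 = 17796.127755 m/s
mass ratio = exp(dv/ve) = exp(96.1/17796.127755) = 1.00541466
m_prop = m_dry * (mr - 1) = 1231.5 * (1.00541466 - 1)
m_prop = 6.6682 kg

6.6682 kg


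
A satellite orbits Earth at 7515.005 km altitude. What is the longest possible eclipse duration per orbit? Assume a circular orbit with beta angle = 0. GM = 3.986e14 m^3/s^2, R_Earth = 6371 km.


r = 13886.0050 km
T = 271.4101 min
Eclipse fraction = arcsin(R_E/r)/pi = arcsin(6371.0000/13886.0050)/pi
= arcsin(0.4588073)/pi = 0.1517232
Eclipse duration = 0.1517232 * 271.4101 = 41.1792 min

41.1792 minutes


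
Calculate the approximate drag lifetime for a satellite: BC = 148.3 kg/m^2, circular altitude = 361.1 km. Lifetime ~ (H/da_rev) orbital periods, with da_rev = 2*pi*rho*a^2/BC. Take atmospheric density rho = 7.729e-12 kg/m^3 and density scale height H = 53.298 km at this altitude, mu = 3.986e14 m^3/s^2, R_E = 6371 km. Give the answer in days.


a = R_E + alt = 6732.1000 km = 6.7321e+06 m
da_rev = 2*pi*rho*a^2/BC = 2*pi*7.729e-12*(6.7321e+06)^2/148.3 = 14.840999 m per revolution
N = H/da_rev = 53298.0000 m / 14.840999 m = 3591.2676 revolutions
P = 2*pi*sqrt(a^3/mu) = 5497.1433 s
lifetime = N*P = 3591.2676 * 5497.1433 = 1.9741713e+07 s = 228.4920 days

228.4920 days


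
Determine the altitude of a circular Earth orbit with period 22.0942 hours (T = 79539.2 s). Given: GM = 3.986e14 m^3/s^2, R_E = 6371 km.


T = 79539.2 s
r = (mu*T^2/(4*pi^2))^(1/3) = (3.986e14 * 79539.2^2 / (4*pi^2))^(1/3)
r = 3.997422e+07 m = 39974.2200 km
alt = r - R_E = 39974.2200 - 6371 = 33603.2200 km

33603.2200 km


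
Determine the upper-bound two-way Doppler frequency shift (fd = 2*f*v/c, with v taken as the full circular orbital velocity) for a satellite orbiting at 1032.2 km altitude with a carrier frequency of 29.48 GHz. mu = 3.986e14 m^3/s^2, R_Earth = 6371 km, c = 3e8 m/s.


r = 7.4032e+06 m
v = sqrt(mu/r) = 7337.6823 m/s (worst-case radial velocity)
f = 29.48 GHz = 2.948e+10 Hz
fd = 2*f*v/c = 2*2.948e+10*7337.6823/3.0e+08
fd = 1.4420992e+06 Hz

1.4421e+06 Hz


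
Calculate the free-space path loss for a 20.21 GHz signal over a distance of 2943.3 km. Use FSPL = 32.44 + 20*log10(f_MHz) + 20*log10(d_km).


f = 20.21 GHz = 20210.0000 MHz
d = 2943.3 km
FSPL = 32.44 + 20*log10(20210.0000) + 20*log10(2943.3)
FSPL = 32.44 + 86.1113 + 69.3767
FSPL = 187.9280 dB

187.9280 dB


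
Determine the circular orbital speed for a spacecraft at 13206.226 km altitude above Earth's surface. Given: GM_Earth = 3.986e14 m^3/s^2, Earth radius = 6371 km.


r = R_E + alt = 6371.0 + 13206.226 = 19577.2260 km = 1.9577226e+07 m
v = sqrt(mu/r) = sqrt(3.986e14 / 1.9577226e+07) = 4512.2491 m/s = 4.5122 km/s

4.5122 km/s


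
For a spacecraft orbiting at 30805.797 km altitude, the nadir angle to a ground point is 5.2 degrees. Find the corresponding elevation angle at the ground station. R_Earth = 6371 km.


r = R_E + alt = 37176.7970 km
Law of sines in the satellite / Earth-center / ground-point triangle:
  sin(nadir)/R_E = sin(90 + el)/r  =>  cos(el) = (r/R_E)*sin(nadir)
cos(el) = (37176.7970 / 6371.0000) * sin(5.2 deg) = 0.5288697
el = arccos(0.5288697) = 58.0709 deg
(Earth-central angle = 90 - nadir - el = 26.7291 deg)

58.0709 degrees


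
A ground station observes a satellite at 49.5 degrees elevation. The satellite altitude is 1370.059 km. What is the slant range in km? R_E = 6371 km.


h = 1370.059 km, el = 49.5 deg
d = -R_E*sin(el) + sqrt((R_E*sin(el))^2 + 2*R_E*h + h^2)
d = -6371.0000*sin(0.863938) + sqrt((6371.0000*0.760406)^2 + 2*6371.0000*1370.059 + 1370.059^2)
d = 1697.9289 km

1697.9289 km


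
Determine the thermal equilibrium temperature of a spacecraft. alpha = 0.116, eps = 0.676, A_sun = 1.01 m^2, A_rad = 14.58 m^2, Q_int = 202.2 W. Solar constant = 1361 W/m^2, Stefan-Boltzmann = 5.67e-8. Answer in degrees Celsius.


Numerator = alpha*S*A_sun + Q_int = 0.116*1361*1.01 + 202.2 = 361.6548 W
Denominator = eps*sigma*A_rad = 0.676*5.67e-8*14.58 = 5.5883974e-07 W/K^4
T^4 = 6.4715291e+08 K^4
T = 159.4967 K = -113.6533 C

-113.6533 degrees Celsius


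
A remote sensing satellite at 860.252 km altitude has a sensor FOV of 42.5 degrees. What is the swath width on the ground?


FOV = 42.5 deg = 0.7417649 rad
swath = 2 * alt * tan(FOV/2) = 2 * 860.252 * tan(0.3708825)
swath = 2 * 860.252 * 0.3888787
swath = 669.0674 km

669.0674 km


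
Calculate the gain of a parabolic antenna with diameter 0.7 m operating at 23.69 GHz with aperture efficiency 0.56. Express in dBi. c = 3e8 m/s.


lambda = c/f = 3e8 / 2.369e+10 = 0.01266357 m
G = eta*(pi*D/lambda)^2 = 0.56*(pi*0.7/0.01266357)^2
G = 16887.7373 (linear)
G = 10*log10(16887.7373) = 42.2757 dBi

42.2757 dBi


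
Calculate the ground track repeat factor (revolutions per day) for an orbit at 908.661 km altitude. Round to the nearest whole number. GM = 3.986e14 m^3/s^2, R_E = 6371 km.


r = 7.279661e+06 m
T = 2*pi*sqrt(r^3/mu) = 6181.2734 s = 103.0212 min
revs/day = 1440 / 103.0212 = 13.9777
Rounded: 14 revolutions per day

14 revolutions per day


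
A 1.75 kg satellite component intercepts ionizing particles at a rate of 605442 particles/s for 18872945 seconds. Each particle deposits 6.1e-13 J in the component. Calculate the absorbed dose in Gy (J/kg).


Total energy deposited = rate * time * E_per
  = 605442 * 18872945 * 6.1e-13 = 6.9701 J
Dose = E_total / mass = 6.9701 / 1.75
Dose = 3.9829 Gy

3.9829 Gy


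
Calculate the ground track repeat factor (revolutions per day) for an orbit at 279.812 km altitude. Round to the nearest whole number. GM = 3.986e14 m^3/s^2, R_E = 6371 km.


r = 6.650812e+06 m
T = 2*pi*sqrt(r^3/mu) = 5397.8800 s = 89.9647 min
revs/day = 1440 / 89.9647 = 16.0063
Rounded: 16 revolutions per day

16 revolutions per day


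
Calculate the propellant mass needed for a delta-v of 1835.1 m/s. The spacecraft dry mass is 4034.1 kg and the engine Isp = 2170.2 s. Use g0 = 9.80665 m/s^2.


ve = Isp * g0 = 2170.2 * 9.80665 = 21282.391830 m/s
mass ratio = exp(dv/ve) = exp(1835.1/21282.391830) = 1.09005288
m_prop = m_dry * (mr - 1) = 4034.1 * (1.09005288 - 1)
m_prop = 363.2823 kg

363.2823 kg


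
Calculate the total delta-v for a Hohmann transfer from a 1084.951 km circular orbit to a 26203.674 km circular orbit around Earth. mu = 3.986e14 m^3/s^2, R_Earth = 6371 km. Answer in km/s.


r1 = 7455.9510 km = 7.455951e+06 m
r2 = 32574.6740 km = 3.2574674e+07 m
dv1 = sqrt(mu/r1)*(sqrt(2*r2/(r1+r2)) - 1) = 2016.0511 m/s
dv2 = sqrt(mu/r2)*(1 - sqrt(2*r1/(r1+r2))) = 1363.0657 m/s
total dv = |dv1| + |dv2| = 2016.0511 + 1363.0657 = 3379.1167 m/s = 3.3791 km/s

3.3791 km/s


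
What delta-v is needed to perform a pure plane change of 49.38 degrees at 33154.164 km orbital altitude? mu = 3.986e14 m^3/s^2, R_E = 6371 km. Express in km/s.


r = 39525.1640 km = 3.9525164e+07 m
V = sqrt(mu/r) = 3175.6440 m/s
di = 49.38 deg = 0.8618436 rad
dV = 2*V*sin(di/2) = 2*3175.6440*sin(0.4309218)
dV = 2652.9870 m/s = 2.6530 km/s

2.6530 km/s


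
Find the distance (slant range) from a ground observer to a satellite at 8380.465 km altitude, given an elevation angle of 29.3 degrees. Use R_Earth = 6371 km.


h = 8380.465 km, el = 29.3 deg
d = -R_E*sin(el) + sqrt((R_E*sin(el))^2 + 2*R_E*h + h^2)
d = -6371.0000*sin(0.5113815) + sqrt((6371.0000*0.4893825)^2 + 2*6371.0000*8380.465 + 8380.465^2)
d = 10547.3229 km

10547.3229 km


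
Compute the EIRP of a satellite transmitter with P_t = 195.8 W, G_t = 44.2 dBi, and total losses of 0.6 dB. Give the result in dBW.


Pt = 195.8 W = 22.9181 dBW
EIRP = Pt_dBW + Gt - losses = 22.9181 + 44.2 - 0.6 = 66.5181 dBW

66.5181 dBW


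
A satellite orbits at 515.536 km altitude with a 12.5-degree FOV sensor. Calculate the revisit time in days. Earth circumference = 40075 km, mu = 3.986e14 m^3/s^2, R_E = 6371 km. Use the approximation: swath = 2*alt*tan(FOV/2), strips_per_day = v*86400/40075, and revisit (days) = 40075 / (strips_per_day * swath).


swath = 2*515.536*tan(0.1090831) = 112.9207 km
v = sqrt(mu/r) = 7607.9603 m/s = 7.6080 km/s
strips/day = v*86400/40075 = 7.6080*86400/40075 = 16.4024
coverage/day = strips * swath = 16.4024 * 112.9207 = 1852.1758 km
revisit = 40075 / 1852.1758 = 21.6367 days

21.6367 days


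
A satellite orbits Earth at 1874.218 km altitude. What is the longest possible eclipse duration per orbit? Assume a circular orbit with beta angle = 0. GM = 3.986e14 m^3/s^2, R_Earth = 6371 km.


r = 8245.2180 km
T = 124.1833 min
Eclipse fraction = arcsin(R_E/r)/pi = arcsin(6371.0000/8245.2180)/pi
= arcsin(0.7726903)/pi = 0.2810894
Eclipse duration = 0.2810894 * 124.1833 = 34.9066 min

34.9066 minutes


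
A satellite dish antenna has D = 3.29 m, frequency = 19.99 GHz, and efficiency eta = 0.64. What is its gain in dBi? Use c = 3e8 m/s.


lambda = c/f = 3e8 / 1.999e+10 = 0.0150075 m
G = eta*(pi*D/lambda)^2 = 0.64*(pi*3.29/0.0150075)^2
G = 303567.0247 (linear)
G = 10*log10(303567.0247) = 54.8225 dBi

54.8225 dBi


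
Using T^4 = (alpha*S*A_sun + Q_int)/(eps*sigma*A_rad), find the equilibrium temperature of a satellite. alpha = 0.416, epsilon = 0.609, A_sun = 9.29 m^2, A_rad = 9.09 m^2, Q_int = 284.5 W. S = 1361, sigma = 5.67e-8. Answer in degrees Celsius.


Numerator = alpha*S*A_sun + Q_int = 0.416*1361*9.29 + 284.5 = 5544.2750 W
Denominator = eps*sigma*A_rad = 0.609*5.67e-8*9.09 = 3.1388043e-07 W/K^4
T^4 = 1.7663653e+10 K^4
T = 364.5609 K = 91.4109 C

91.4109 degrees Celsius


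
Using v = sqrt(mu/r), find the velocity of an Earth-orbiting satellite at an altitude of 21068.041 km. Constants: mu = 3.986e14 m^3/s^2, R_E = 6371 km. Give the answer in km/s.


r = R_E + alt = 6371.0 + 21068.041 = 27439.0410 km = 2.7439041e+07 m
v = sqrt(mu/r) = sqrt(3.986e14 / 2.7439041e+07) = 3811.3970 m/s = 3.8114 km/s

3.8114 km/s


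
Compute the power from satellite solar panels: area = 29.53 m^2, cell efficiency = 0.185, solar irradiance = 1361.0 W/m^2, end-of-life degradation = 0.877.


P = area * eta * S * degradation
P = 29.53 * 0.185 * 1361.0 * 0.877
P = 6520.6801 W

6520.6801 W


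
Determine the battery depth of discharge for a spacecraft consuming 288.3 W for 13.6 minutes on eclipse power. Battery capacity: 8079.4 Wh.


E_used = P * t / 60 = 288.3 * 13.6 / 60 = 65.3480 Wh
DOD = E_used / E_total * 100 = 65.3480 / 8079.4 * 100
DOD = 0.8088224 %

0.8088 %


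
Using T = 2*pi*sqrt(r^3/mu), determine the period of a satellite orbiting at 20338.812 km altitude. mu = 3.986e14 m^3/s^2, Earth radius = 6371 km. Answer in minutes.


r = 26709.8120 km = 2.6709812e+07 m
T = 2*pi*sqrt(r^3/mu) = 2*pi*sqrt(1.9055155e+22 / 3.986e14)
T = 43442.7659 s = 724.0461 min

724.0461 minutes


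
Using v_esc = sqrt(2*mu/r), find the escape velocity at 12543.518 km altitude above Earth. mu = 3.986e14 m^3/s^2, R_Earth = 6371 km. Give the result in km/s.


r = 6371.0 + 12543.518 = 18914.5180 km = 1.8914518e+07 m
v_esc = sqrt(2*mu/r) = sqrt(2*3.986e14 / 1.8914518e+07)
v_esc = 6492.1120 m/s = 6.4921 km/s

6.4921 km/s


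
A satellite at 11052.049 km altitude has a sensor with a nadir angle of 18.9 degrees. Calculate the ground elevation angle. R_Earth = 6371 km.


r = R_E + alt = 17423.0490 km
Law of sines in the satellite / Earth-center / ground-point triangle:
  sin(nadir)/R_E = sin(90 + el)/r  =>  cos(el) = (r/R_E)*sin(nadir)
cos(el) = (17423.0490 / 6371.0000) * sin(18.9 deg) = 0.885831
el = arccos(0.885831) = 27.6460 deg
(Earth-central angle = 90 - nadir - el = 43.4540 deg)

27.6460 degrees


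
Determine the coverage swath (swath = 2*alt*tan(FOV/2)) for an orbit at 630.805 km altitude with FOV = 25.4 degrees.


FOV = 25.4 deg = 0.4433136 rad
swath = 2 * alt * tan(FOV/2) = 2 * 630.805 * tan(0.2216568)
swath = 2 * 630.805 * 0.2253597
swath = 284.3161 km

284.3161 km


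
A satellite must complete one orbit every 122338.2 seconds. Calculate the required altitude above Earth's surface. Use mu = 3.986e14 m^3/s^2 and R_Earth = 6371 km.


T = 122338.2 s
r = (mu*T^2/(4*pi^2))^(1/3) = (3.986e14 * 122338.2^2 / (4*pi^2))^(1/3)
r = 5.3264016e+07 m = 53264.0162 km
alt = r - R_E = 53264.0162 - 6371 = 46893.0162 km

46893.0162 km


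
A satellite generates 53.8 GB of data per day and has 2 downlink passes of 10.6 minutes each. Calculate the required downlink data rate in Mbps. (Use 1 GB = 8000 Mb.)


total contact time = 2 * 10.6 * 60 = 1272.0000 s
data = 53.8 GB = 430400.0000 Mb
rate = 430400.0000 / 1272.0000 = 338.3648 Mbps

338.3648 Mbps


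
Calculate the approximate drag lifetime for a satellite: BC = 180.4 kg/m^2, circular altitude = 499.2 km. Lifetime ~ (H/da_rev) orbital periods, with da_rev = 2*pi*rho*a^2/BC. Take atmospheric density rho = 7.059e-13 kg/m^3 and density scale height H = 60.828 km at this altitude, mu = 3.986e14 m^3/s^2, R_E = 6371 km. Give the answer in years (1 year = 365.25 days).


a = R_E + alt = 6870.2000 km = 6.8702e+06 m
da_rev = 2*pi*rho*a^2/BC = 2*pi*7.059e-13*(6.8702e+06)^2/180.4 = 1.160447 m per revolution
N = H/da_rev = 60828.0000 m / 1.160447 m = 52417.7361 revolutions
P = 2*pi*sqrt(a^3/mu) = 5667.1576 s
lifetime = N*P = 52417.7361 * 5667.1576 = 2.9705957e+08 s = 3438.1895 days
years = 3438.1895 / 365.25 = 9.4132 years

9.4132 years


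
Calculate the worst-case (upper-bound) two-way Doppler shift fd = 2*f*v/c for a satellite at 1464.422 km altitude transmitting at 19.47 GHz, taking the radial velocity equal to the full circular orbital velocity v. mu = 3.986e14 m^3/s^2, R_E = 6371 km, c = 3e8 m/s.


r = 7.835422e+06 m
v = sqrt(mu/r) = 7132.4289 m/s (worst-case radial velocity)
f = 19.47 GHz = 1.947e+10 Hz
fd = 2*f*v/c = 2*1.947e+10*7132.4289/3.0e+08
fd = 925789.2718 Hz

925789.2718 Hz


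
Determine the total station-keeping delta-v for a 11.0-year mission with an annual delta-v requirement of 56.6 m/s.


dV = rate * years = 56.6 * 11.0
dV = 622.6000 m/s

622.6000 m/s


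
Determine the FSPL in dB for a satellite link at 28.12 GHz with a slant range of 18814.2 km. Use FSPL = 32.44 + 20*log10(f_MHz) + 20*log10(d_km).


f = 28.12 GHz = 28120.0000 MHz
d = 18814.2 km
FSPL = 32.44 + 20*log10(28120.0000) + 20*log10(18814.2)
FSPL = 32.44 + 88.9803 + 85.4897
FSPL = 206.9100 dB

206.9100 dB


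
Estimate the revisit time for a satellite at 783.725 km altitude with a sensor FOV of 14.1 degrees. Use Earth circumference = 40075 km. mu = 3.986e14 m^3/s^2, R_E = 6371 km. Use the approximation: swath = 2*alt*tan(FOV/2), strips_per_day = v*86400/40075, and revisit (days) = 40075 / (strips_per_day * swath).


swath = 2*783.725*tan(0.1230457) = 193.8473 km
v = sqrt(mu/r) = 7464.0093 m/s = 7.4640 km/s
strips/day = v*86400/40075 = 7.4640*86400/40075 = 16.0921
coverage/day = strips * swath = 16.0921 * 193.8473 = 3119.4075 km
revisit = 40075 / 3119.4075 = 12.8470 days

12.8470 days


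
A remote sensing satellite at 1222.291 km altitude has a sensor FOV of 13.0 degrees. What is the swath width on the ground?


FOV = 13.0 deg = 0.2268928 rad
swath = 2 * alt * tan(FOV/2) = 2 * 1222.291 * tan(0.1134464)
swath = 2 * 1222.291 * 0.1139356
swath = 278.5249 km

278.5249 km


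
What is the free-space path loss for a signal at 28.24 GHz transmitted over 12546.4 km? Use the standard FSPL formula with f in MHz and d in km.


f = 28.24 GHz = 28240.0000 MHz
d = 12546.4 km
FSPL = 32.44 + 20*log10(28240.0000) + 20*log10(12546.4)
FSPL = 32.44 + 89.0173 + 81.9704
FSPL = 203.4277 dB

203.4277 dB


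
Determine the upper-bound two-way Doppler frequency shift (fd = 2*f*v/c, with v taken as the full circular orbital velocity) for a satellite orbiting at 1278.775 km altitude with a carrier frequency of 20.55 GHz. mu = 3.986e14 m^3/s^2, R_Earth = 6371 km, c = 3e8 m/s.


r = 7.649775e+06 m
v = sqrt(mu/r) = 7218.4560 m/s (worst-case radial velocity)
f = 20.55 GHz = 2.055e+10 Hz
fd = 2*f*v/c = 2*2.055e+10*7218.4560/3.0e+08
fd = 988928.4784 Hz

988928.4784 Hz


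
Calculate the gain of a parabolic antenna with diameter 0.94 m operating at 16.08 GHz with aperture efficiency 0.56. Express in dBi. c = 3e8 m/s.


lambda = c/f = 3e8 / 1.608e+10 = 0.01865672 m
G = eta*(pi*D/lambda)^2 = 0.56*(pi*0.94/0.01865672)^2
G = 14030.4971 (linear)
G = 10*log10(14030.4971) = 41.4707 dBi

41.4707 dBi


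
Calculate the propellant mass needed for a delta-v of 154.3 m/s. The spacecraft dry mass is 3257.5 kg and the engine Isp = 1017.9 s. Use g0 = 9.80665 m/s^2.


ve = Isp * g0 = 1017.9 * 9.80665 = 9982.189035 m/s
mass ratio = exp(dv/ve) = exp(154.3/9982.189035) = 1.01557762
m_prop = m_dry * (mr - 1) = 3257.5 * (1.01557762 - 1)
m_prop = 50.7441 kg

50.7441 kg


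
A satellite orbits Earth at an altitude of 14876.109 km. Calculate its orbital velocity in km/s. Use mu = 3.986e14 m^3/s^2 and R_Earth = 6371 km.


r = R_E + alt = 6371.0 + 14876.109 = 21247.1090 km = 2.1247109e+07 m
v = sqrt(mu/r) = sqrt(3.986e14 / 2.1247109e+07) = 4331.3046 m/s = 4.3313 km/s

4.3313 km/s


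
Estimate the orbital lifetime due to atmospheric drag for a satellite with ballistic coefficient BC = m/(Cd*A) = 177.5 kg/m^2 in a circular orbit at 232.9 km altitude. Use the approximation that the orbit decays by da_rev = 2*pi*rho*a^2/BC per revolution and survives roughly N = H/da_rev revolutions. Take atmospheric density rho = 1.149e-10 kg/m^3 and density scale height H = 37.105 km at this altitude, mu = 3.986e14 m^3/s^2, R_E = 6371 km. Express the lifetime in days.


a = R_E + alt = 6603.9000 km = 6.6039e+06 m
da_rev = 2*pi*rho*a^2/BC = 2*pi*1.149e-10*(6.6039e+06)^2/177.5 = 177.379128 m per revolution
N = H/da_rev = 37105.0000 m / 177.379128 m = 209.1847 revolutions
P = 2*pi*sqrt(a^3/mu) = 5340.8693 s
lifetime = N*P = 209.1847 * 5340.8693 = 1.1172282e+06 s = 12.9309 days

12.9309 days


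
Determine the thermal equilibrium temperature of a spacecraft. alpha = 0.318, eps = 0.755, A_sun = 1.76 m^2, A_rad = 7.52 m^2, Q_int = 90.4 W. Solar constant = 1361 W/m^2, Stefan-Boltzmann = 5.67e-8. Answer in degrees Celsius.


Numerator = alpha*S*A_sun + Q_int = 0.318*1361*1.76 + 90.4 = 852.1245 W
Denominator = eps*sigma*A_rad = 0.755*5.67e-8*7.52 = 3.2191992e-07 W/K^4
T^4 = 2.6470076e+09 K^4
T = 226.8239 K = -46.3261 C

-46.3261 degrees Celsius


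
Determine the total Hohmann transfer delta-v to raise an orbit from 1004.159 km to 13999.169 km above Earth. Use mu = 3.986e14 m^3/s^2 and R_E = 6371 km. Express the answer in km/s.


r1 = 7375.1590 km = 7.375159e+06 m
r2 = 20370.1690 km = 2.0370169e+07 m
dv1 = sqrt(mu/r1)*(sqrt(2*r2/(r1+r2)) - 1) = 1556.7945 m/s
dv2 = sqrt(mu/r2)*(1 - sqrt(2*r1/(r1+r2))) = 1198.2022 m/s
total dv = |dv1| + |dv2| = 1556.7945 + 1198.2022 = 2754.9967 m/s = 2.7550 km/s

2.7550 km/s


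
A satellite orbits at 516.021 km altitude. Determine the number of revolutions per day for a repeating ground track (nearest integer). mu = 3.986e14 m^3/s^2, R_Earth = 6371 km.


r = 6.887021e+06 m
T = 2*pi*sqrt(r^3/mu) = 5687.9836 s = 94.7997 min
revs/day = 1440 / 94.7997 = 15.1899
Rounded: 15 revolutions per day

15 revolutions per day


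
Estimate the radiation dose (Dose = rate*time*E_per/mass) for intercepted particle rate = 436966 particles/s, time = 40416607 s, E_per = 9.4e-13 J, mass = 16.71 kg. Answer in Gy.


Total energy deposited = rate * time * E_per
  = 436966 * 40416607 * 9.4e-13 = 16.6010 J
Dose = E_total / mass = 16.6010 / 16.71
Dose = 0.9934795 Gy

0.9935 Gy


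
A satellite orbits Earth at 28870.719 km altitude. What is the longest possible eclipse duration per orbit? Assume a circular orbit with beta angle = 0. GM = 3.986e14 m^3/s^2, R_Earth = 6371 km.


r = 35241.7190 km
T = 1097.3511 min
Eclipse fraction = arcsin(R_E/r)/pi = arcsin(6371.0000/35241.7190)/pi
= arcsin(0.1807801)/pi = 0.05786222
Eclipse duration = 0.05786222 * 1097.3511 = 63.4952 min

63.4952 minutes


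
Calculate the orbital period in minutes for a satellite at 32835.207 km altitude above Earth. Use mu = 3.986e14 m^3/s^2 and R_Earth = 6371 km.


r = 39206.2070 km = 3.9206207e+07 m
T = 2*pi*sqrt(r^3/mu) = 2*pi*sqrt(6.0264906e+22 / 3.986e14)
T = 77258.0005 s = 1287.6333 min

1287.6333 minutes


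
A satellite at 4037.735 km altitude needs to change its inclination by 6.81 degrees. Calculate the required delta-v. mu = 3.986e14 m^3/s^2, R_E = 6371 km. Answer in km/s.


r = 10408.7350 km = 1.0408735e+07 m
V = sqrt(mu/r) = 6188.2759 m/s
di = 6.81 deg = 0.1188569 rad
dV = 2*V*sin(di/2) = 2*6188.2759*sin(0.05942846)
dV = 735.0866 m/s = 0.7350866 km/s

0.7351 km/s


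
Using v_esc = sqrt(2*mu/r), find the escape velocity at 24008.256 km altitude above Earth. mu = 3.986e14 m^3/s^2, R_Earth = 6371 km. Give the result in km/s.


r = 6371.0 + 24008.256 = 30379.2560 km = 3.0379256e+07 m
v_esc = sqrt(2*mu/r) = sqrt(2*3.986e14 / 3.0379256e+07)
v_esc = 5122.6546 m/s = 5.1227 km/s

5.1227 km/s


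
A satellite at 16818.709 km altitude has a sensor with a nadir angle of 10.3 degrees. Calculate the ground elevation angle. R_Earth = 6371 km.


r = R_E + alt = 23189.7090 km
Law of sines in the satellite / Earth-center / ground-point triangle:
  sin(nadir)/R_E = sin(90 + el)/r  =>  cos(el) = (r/R_E)*sin(nadir)
cos(el) = (23189.7090 / 6371.0000) * sin(10.3 deg) = 0.6508195
el = arccos(0.6508195) = 49.3966 deg
(Earth-central angle = 90 - nadir - el = 30.3034 deg)

49.3966 degrees


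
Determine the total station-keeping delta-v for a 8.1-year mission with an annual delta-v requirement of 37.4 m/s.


dV = rate * years = 37.4 * 8.1
dV = 302.9400 m/s

302.9400 m/s


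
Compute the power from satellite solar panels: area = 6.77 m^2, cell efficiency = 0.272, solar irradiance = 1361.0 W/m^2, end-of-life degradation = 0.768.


P = area * eta * S * degradation
P = 6.77 * 0.272 * 1361.0 * 0.768
P = 1924.7615 W

1924.7615 W


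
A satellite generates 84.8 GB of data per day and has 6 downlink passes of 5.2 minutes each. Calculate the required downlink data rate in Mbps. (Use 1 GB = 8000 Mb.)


total contact time = 6 * 5.2 * 60 = 1872.0000 s
data = 84.8 GB = 678400.0000 Mb
rate = 678400.0000 / 1872.0000 = 362.3932 Mbps

362.3932 Mbps


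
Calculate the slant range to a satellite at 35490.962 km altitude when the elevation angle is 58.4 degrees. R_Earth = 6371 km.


h = 35490.962 km, el = 58.4 deg
d = -R_E*sin(el) + sqrt((R_E*sin(el))^2 + 2*R_E*h + h^2)
d = -6371.0000*sin(1.0193) + sqrt((6371.0000*0.8517269)^2 + 2*6371.0000*35490.962 + 35490.962^2)
d = 36302.2892 km

36302.2892 km


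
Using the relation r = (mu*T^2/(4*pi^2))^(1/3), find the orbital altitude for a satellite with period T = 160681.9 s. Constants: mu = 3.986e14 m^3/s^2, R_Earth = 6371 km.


T = 160681.9 s
r = (mu*T^2/(4*pi^2))^(1/3) = (3.986e14 * 160681.9^2 / (4*pi^2))^(1/3)
r = 6.3880821e+07 m = 63880.8214 km
alt = r - R_E = 63880.8214 - 6371 = 57509.8214 km

57509.8214 km


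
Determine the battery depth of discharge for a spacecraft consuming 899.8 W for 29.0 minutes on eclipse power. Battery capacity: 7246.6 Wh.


E_used = P * t / 60 = 899.8 * 29.0 / 60 = 434.9033 Wh
DOD = E_used / E_total * 100 = 434.9033 / 7246.6 * 100
DOD = 6.0015 %

6.0015 %


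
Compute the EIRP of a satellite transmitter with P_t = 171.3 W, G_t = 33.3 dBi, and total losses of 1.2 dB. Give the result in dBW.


Pt = 171.3 W = 22.3376 dBW
EIRP = Pt_dBW + Gt - losses = 22.3376 + 33.3 - 1.2 = 54.4376 dBW

54.4376 dBW


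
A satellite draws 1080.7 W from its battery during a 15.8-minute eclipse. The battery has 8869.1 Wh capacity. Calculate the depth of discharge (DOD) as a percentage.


E_used = P * t / 60 = 1080.7 * 15.8 / 60 = 284.5843 Wh
DOD = E_used / E_total * 100 = 284.5843 / 8869.1 * 100
DOD = 3.2087 %

3.2087 %


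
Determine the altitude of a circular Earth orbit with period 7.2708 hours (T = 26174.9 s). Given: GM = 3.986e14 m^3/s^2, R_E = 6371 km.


T = 26174.9 s
r = (mu*T^2/(4*pi^2))^(1/3) = (3.986e14 * 26174.9^2 / (4*pi^2))^(1/3)
r = 1.9053841e+07 m = 19053.8411 km
alt = r - R_E = 19053.8411 - 6371 = 12682.8411 km

12682.8411 km


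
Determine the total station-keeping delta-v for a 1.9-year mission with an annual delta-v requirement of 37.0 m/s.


dV = rate * years = 37.0 * 1.9
dV = 70.3000 m/s

70.3000 m/s


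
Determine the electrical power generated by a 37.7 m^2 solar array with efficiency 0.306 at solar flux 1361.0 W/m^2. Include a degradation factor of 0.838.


P = area * eta * S * degradation
P = 37.7 * 0.306 * 1361.0 * 0.838
P = 13157.2438 W

13157.2438 W


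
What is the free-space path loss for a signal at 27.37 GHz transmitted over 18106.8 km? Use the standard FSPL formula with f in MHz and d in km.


f = 27.37 GHz = 27370.0000 MHz
d = 18106.8 km
FSPL = 32.44 + 20*log10(27370.0000) + 20*log10(18106.8)
FSPL = 32.44 + 88.7455 + 85.1568
FSPL = 206.3423 dB

206.3423 dB


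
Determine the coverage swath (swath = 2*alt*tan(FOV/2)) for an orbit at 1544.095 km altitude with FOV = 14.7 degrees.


FOV = 14.7 deg = 0.2565634 rad
swath = 2 * alt * tan(FOV/2) = 2 * 1544.095 * tan(0.1282817)
swath = 2 * 1544.095 * 0.12899
swath = 398.3457 km

398.3457 km


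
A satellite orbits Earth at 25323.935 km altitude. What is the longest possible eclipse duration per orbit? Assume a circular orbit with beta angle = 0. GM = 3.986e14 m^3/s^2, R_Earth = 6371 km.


r = 31694.9350 km
T = 935.9330 min
Eclipse fraction = arcsin(R_E/r)/pi = arcsin(6371.0000/31694.9350)/pi
= arcsin(0.20101)/pi = 0.06442239
Eclipse duration = 0.06442239 * 935.9330 = 60.2950 min

60.2950 minutes


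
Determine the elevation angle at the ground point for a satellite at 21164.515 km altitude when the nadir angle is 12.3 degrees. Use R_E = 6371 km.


r = R_E + alt = 27535.5150 km
Law of sines in the satellite / Earth-center / ground-point triangle:
  sin(nadir)/R_E = sin(90 + el)/r  =>  cos(el) = (r/R_E)*sin(nadir)
cos(el) = (27535.5150 / 6371.0000) * sin(12.3 deg) = 0.9207191
el = arccos(0.9207191) = 22.9686 deg
(Earth-central angle = 90 - nadir - el = 54.7314 deg)

22.9686 degrees


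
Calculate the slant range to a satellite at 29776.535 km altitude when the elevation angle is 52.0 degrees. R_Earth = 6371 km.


h = 29776.535 km, el = 52.0 deg
d = -R_E*sin(el) + sqrt((R_E*sin(el))^2 + 2*R_E*h + h^2)
d = -6371.0000*sin(0.9075712) + sqrt((6371.0000*0.7880108)^2 + 2*6371.0000*29776.535 + 29776.535^2)
d = 30913.6791 km

30913.6791 km


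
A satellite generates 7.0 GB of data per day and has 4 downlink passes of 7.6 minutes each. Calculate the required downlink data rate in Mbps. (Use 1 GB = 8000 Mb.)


total contact time = 4 * 7.6 * 60 = 1824.0000 s
data = 7.0 GB = 56000.0000 Mb
rate = 56000.0000 / 1824.0000 = 30.7018 Mbps

30.7018 Mbps


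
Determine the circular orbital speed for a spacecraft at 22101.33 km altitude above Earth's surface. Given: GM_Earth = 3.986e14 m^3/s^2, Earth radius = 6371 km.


r = R_E + alt = 6371.0 + 22101.33 = 28472.3300 km = 2.847233e+07 m
v = sqrt(mu/r) = sqrt(3.986e14 / 2.847233e+07) = 3741.5982 m/s = 3.7416 km/s

3.7416 km/s


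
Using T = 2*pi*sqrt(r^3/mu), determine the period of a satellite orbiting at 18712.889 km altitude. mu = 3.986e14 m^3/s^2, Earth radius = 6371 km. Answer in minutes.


r = 25083.8890 km = 2.5083889e+07 m
T = 2*pi*sqrt(r^3/mu) = 2*pi*sqrt(1.578282e+22 / 3.986e14)
T = 39536.9831 s = 658.9497 min

658.9497 minutes


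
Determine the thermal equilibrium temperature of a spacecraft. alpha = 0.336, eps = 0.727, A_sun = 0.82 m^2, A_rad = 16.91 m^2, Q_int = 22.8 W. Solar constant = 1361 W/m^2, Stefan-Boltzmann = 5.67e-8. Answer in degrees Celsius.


Numerator = alpha*S*A_sun + Q_int = 0.336*1361*0.82 + 22.8 = 397.7827 W
Denominator = eps*sigma*A_rad = 0.727*5.67e-8*16.91 = 6.9704542e-07 W/K^4
T^4 = 5.7066973e+08 K^4
T = 154.5597 K = -118.5903 C

-118.5903 degrees Celsius


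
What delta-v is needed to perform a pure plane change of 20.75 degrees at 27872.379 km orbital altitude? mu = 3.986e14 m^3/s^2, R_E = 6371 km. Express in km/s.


r = 34243.3790 km = 3.4243379e+07 m
V = sqrt(mu/r) = 3411.7747 m/s
di = 20.75 deg = 0.3621558 rad
dV = 2*V*sin(di/2) = 2*3411.7747*sin(0.1810779)
dV = 1228.8528 m/s = 1.2289 km/s

1.2289 km/s
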